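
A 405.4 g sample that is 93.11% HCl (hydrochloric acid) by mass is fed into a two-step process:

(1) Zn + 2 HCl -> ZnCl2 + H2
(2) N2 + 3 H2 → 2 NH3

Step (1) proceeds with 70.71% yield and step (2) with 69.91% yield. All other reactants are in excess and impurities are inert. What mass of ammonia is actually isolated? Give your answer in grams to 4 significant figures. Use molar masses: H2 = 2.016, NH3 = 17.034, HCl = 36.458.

Pure HCl = 405.4 × 0.9311 = 377.47 g.
n(HCl) = 377.47 / 36.458 = 10.354 mol.
Step 1 (HCl:H2 = 2:1): theoretical n(H2) = 5.1768 mol; at 70.71% yield, n(H2) = 3.6605 mol.
Step 2 (H2:NH3 = 3:2): theoretical n(NH3) = 2.4403 mol, so theoretical mass = 2.4403 × 17.034 = 41.568 g.
At 69.91% yield, actual mass of NH3 = 41.568 × 0.6991 = 29.060 g.

29.06 g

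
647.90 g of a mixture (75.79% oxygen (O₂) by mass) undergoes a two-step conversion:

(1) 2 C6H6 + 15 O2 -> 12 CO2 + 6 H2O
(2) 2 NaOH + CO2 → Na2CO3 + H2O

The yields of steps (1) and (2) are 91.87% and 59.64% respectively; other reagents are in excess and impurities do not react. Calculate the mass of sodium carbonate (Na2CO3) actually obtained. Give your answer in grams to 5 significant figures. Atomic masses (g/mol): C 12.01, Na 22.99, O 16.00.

Pure O2 = 647.90 × 0.7579 = 491.043 g.
M(O2) = 2(16.00) = 32.00 g/mol.
M(Na2CO3) = 2(22.99) + 12.01 + 3(16.00) = 105.99 g/mol.
n(O2) = 491.043 / 32.00 = 15.3451 mol.
Step 1 (O2:CO2 = 15:12): theoretical n(CO2) = 12.2761 mol; at 91.87% yield, n(CO2) = 11.2780 mol.
Step 2 (CO2:Na2CO3 = 1:1): theoretical n(Na2CO3) = 11.2780 mol, so theoretical mass = 11.2780 × 105.99 = 1195.36 g.
At 59.64% yield, actual mass of Na2CO3 = 1195.36 × 0.5964 = 712.912 g.

712.91 g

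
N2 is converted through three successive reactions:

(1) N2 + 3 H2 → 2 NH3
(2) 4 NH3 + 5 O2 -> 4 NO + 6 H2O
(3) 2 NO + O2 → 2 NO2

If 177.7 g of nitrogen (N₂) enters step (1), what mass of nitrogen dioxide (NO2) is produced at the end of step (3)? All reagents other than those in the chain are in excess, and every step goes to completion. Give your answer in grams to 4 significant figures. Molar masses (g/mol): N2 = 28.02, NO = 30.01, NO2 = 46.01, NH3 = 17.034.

583.6 g

n(N2) = 177.7 / 28.02 = 6.3419 mol.
Reaction (1): N2→NH3 ratio 1:2 ⇒ n(NH3) = 12.684 mol.
Reaction (2): NH3→NO ratio 4:4 ⇒ n(NO) = 12.684 mol.
Reaction (3): NO→NO2 ratio 2:2 ⇒ n(NO2) = 12.684 mol.
Mass of NO2 = 12.684 × 46.01 = 583.58 g.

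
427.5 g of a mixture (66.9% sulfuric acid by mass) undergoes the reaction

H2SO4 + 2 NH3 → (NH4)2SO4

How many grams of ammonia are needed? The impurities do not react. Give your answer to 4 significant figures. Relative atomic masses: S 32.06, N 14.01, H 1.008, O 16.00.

Mass of pure H2SO4 = 427.5 g × 0.669 = 286.00 g.
M(H2SO4) = 2(1.008) + 32.06 + 4(16.00) = 98.076 g/mol.
M(NH3) = 14.01 + 3(1.008) = 17.034 g/mol.
n(H2SO4) = 286.00 g / 98.076 g/mol = 2.9161 mol.
From the equation the H2SO4:NH3 mole ratio is 1:2, so n(NH3) = 2.9161 × 2/1 = 5.8322 mol.
Mass of NH3 = 5.8322 mol × 17.034 g/mol = 99.345 g.

99.35 g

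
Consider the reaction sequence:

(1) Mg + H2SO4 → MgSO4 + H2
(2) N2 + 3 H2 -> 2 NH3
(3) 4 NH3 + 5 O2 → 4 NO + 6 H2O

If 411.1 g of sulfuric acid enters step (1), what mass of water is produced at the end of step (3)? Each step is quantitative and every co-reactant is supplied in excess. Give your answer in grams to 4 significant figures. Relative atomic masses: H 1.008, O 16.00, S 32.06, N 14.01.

75.52 g

M(H2SO4) = 2(1.008) + 32.06 + 4(16.00) = 98.076 g/mol.
M(H2O) = 2(1.008) + 16.00 = 18.016 g/mol.
n(H2SO4) = 411.1 / 98.076 = 4.1916 mol.
Reaction (1): H2SO4→H2 ratio 1:1 ⇒ n(H2) = 4.1916 mol.
Reaction (2): H2→NH3 ratio 3:2 ⇒ n(NH3) = 2.7944 mol.
Reaction (3): NH3→H2O ratio 4:6 ⇒ n(H2O) = 4.1916 mol.
Mass of H2O = 4.1916 × 18.016 = 75.517 g.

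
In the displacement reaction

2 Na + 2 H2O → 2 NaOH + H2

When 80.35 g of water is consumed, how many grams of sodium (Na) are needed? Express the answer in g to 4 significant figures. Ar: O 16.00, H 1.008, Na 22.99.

M(H2O) = 2(1.008) + 16.00 = 18.016 g/mol.
M(Na) = 22.99 g/mol.
n(H2O) = 80.350 g / 18.016 g/mol = 4.4599 mol.
From the equation the H2O:Na mole ratio is 2:2, so n(Na) = 4.4599 × 2/2 = 4.4599 mol.
Mass of Na = 4.4599 mol × 22.99 g/mol = 102.53 g.

102.5 g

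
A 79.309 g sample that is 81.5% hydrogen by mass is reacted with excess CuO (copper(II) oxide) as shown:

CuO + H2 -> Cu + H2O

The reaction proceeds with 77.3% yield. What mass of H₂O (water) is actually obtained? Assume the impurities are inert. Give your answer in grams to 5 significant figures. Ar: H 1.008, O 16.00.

446.51 g

Pure H2 available = 79.309 g × 0.815 = 64.6368 g.
M(H2) = 2(1.008) = 2.016 g/mol.
M(H2O) = 2(1.008) + 16.00 = 18.016 g/mol.
n(H2) = 64.6368 g / 2.016 g/mol = 32.0619 mol.
From the equation the H2:H2O mole ratio is 1:1, so n(H2O) = 32.0619 × 1/1 = 32.0619 mol.
Mass of H2O = 32.0619 mol × 18.016 g/mol = 577.628 g.
Actual mass collected = 577.628 g × 0.773 = 446.506 g.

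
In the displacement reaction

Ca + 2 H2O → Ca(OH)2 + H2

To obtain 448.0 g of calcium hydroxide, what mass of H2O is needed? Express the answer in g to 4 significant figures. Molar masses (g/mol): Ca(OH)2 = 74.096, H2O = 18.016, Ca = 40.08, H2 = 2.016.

217.9 g

n(Ca(OH)2) = 448.00 g / 74.096 g/mol = 6.0462 mol.
From the equation the Ca(OH)2:H2O mole ratio is 1:2, so n(H2O) = 6.0462 × 2/1 = 12.092 mol.
Mass of H2O = 12.092 mol × 18.016 g/mol = 217.86 g.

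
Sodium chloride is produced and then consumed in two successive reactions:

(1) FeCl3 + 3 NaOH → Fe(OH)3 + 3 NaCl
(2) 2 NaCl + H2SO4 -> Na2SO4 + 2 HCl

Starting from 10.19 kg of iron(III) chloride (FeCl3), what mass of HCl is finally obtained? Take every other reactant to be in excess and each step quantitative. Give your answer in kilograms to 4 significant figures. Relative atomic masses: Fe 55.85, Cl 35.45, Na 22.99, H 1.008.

M(FeCl3) = 55.85 + 3(35.45) = 162.20 g/mol.
M(HCl) = 1.008 + 35.45 = 36.458 g/mol.
10.19 kg = 10190 g.
n(FeCl3) = 10190 / 162.20 = 62.824 mol.
Step 1 gives a 1:3 ratio of FeCl3 to NaCl, so n(NaCl) = 188.47 mol.
In step 2 the NaCl:HCl ratio is 2:2, so n(HCl) = 188.47 mol.
Mass of HCl = 188.47 × 36.458 = 6871.3 g = 6.871 kg.

6.871 kg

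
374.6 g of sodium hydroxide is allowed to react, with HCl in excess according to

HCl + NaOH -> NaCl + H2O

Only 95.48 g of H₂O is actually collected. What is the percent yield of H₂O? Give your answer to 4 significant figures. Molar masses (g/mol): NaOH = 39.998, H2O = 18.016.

n(NaOH) = 374.60 g / 39.998 g/mol = 9.3655 mol.
From the equation the NaOH:H2O mole ratio is 1:1, so n(H2O) = 9.3655 × 1/1 = 9.3655 mol.
Mass of H2O = 9.3655 mol × 18.016 g/mol = 168.73 g.
This is the theoretical yield. Percent yield = 95.48 g / 168.73 g × 100% = 56.588%.

56.59 %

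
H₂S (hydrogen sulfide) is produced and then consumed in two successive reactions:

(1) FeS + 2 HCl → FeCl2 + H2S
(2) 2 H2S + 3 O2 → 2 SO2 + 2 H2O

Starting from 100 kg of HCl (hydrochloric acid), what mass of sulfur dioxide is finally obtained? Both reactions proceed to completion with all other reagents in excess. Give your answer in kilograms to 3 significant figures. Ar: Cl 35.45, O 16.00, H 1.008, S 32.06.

87.9 kg

M(HCl) = 1.008 + 35.45 = 36.458 g/mol.
M(SO2) = 32.06 + 2(16.00) = 64.06 g/mol.
100 kg = 100000 g.
n(HCl) = 100000 / 36.458 = 2743 mol.
Step 1 gives a 2:1 ratio of HCl to H2S, so n(H2S) = 1371 mol.
In step 2 the H2S:SO2 ratio is 2:2, so n(SO2) = 1371 mol.
Mass of SO2 = 1371 × 64.06 = 87850 g = 87.9 kg.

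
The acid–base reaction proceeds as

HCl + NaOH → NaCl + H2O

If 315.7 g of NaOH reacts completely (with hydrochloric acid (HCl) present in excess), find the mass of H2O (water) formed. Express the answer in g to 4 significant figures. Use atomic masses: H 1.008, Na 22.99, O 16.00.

M(NaOH) = 22.99 + 16.00 + 1.008 = 39.998 g/mol.
M(H2O) = 2(1.008) + 16.00 = 18.016 g/mol.
n(NaOH) = 315.70 g / 39.998 g/mol = 7.8929 mol.
From the equation the NaOH:H2O mole ratio is 1:1, so n(H2O) = 7.8929 × 1/1 = 7.8929 mol.
Mass of H2O = 7.8929 mol × 18.016 g/mol = 142.20 g.

142.2 g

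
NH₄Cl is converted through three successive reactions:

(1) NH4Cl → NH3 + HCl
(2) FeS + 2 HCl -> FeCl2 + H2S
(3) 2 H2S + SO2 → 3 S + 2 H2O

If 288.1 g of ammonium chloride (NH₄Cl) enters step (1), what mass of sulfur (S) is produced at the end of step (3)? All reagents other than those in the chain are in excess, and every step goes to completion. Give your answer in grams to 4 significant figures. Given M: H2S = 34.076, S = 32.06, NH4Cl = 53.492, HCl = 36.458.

129.5 g

n(NH4Cl) = 288.1 / 53.492 = 5.3859 mol.
Reaction (1): NH4Cl→HCl ratio 1:1 ⇒ n(HCl) = 5.3859 mol.
Reaction (2): HCl→H2S ratio 2:1 ⇒ n(H2S) = 2.6929 mol.
Reaction (3): H2S→S ratio 2:3 ⇒ n(S) = 4.0394 mol.
Mass of S = 4.0394 × 32.06 = 129.50 g.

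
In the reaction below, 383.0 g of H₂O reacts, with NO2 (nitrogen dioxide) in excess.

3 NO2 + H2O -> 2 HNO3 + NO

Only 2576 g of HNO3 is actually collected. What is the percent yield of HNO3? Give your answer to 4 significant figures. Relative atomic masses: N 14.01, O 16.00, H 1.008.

M(H2O) = 2(1.008) + 16.00 = 18.016 g/mol.
M(HNO3) = 1.008 + 14.01 + 3(16.00) = 63.018 g/mol.
n(H2O) = 383.00 g / 18.016 g/mol = 21.259 mol.
From the equation the H2O:HNO3 mole ratio is 1:2, so n(HNO3) = 21.259 × 2/1 = 42.518 mol.
Mass of HNO3 = 42.518 mol × 63.018 g/mol = 2679.4 g.
This is the theoretical yield. Percent yield = 2576 g / 2679.4 g × 100% = 96.141%.

96.14 %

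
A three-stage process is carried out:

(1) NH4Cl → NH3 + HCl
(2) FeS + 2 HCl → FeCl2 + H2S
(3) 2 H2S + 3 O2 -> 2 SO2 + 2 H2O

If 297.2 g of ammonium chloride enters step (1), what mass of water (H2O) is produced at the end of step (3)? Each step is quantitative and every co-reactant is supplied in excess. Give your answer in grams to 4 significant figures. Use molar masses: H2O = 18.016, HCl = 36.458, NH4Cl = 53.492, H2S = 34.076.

50.05 g

n(NH4Cl) = 297.2 / 53.492 = 5.5560 mol.
Reaction (1): NH4Cl→HCl ratio 1:1 ⇒ n(HCl) = 5.5560 mol.
Reaction (2): HCl→H2S ratio 2:1 ⇒ n(H2S) = 2.7780 mol.
Reaction (3): H2S→H2O ratio 2:2 ⇒ n(H2O) = 2.7780 mol.
Mass of H2O = 2.7780 × 18.016 = 50.048 g.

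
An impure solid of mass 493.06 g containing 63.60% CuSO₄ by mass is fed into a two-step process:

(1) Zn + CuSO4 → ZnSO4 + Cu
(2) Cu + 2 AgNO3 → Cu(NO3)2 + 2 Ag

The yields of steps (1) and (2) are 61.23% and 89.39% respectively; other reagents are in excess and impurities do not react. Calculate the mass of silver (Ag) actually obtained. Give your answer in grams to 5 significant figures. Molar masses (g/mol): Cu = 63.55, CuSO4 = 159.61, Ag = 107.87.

Pure CuSO4 = 493.06 × 0.6360 = 313.586 g.
n(CuSO4) = 313.586 / 159.61 = 1.96470 mol.
Step 1 (CuSO4:Cu = 1:1): theoretical n(Cu) = 1.96470 mol; at 61.23% yield, n(Cu) = 1.20299 mol.
Step 2 (Cu:Ag = 1:2): theoretical n(Ag) = 2.40597 mol, so theoretical mass = 2.40597 × 107.87 = 259.532 g.
At 89.39% yield, actual mass of Ag = 259.532 × 0.8939 = 231.996 g.

232.00 g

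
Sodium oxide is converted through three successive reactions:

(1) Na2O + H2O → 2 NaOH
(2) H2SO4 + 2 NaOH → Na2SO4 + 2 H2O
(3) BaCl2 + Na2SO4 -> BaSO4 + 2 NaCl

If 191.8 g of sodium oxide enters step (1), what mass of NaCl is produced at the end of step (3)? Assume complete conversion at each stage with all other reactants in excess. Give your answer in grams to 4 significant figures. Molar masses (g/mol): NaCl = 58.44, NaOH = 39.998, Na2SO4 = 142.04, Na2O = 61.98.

361.7 g

n(Na2O) = 191.8 / 61.98 = 3.0945 mol.
Reaction (1): Na2O→NaOH ratio 1:2 ⇒ n(NaOH) = 6.1891 mol.
Reaction (2): NaOH→Na2SO4 ratio 2:1 ⇒ n(Na2SO4) = 3.0945 mol.
Reaction (3): Na2SO4→NaCl ratio 1:2 ⇒ n(NaCl) = 6.1891 mol.
Mass of NaCl = 6.1891 × 58.44 = 361.69 g.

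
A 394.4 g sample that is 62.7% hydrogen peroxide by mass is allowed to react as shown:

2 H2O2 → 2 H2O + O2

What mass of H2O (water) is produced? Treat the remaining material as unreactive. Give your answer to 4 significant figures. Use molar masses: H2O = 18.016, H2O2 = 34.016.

Mass of pure H2O2 = 394.4 g × 0.627 = 247.29 g.
n(H2O2) = 247.29 g / 34.016 g/mol = 7.2698 mol.
From the equation the H2O2:H2O mole ratio is 2:2, so n(H2O) = 7.2698 × 2/2 = 7.2698 mol.
Mass of H2O = 7.2698 mol × 18.016 g/mol = 130.97 g.

131.0 g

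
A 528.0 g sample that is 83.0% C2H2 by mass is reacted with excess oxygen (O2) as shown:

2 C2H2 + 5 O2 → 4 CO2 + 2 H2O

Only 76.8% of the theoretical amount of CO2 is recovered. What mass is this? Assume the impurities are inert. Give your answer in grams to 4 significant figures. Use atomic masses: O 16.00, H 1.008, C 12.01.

Pure C2H2 available = 528.0 g × 0.830 = 438.24 g.
M(C2H2) = 2(12.01) + 2(1.008) = 26.036 g/mol.
M(CO2) = 12.01 + 2(16.00) = 44.01 g/mol.
n(C2H2) = 438.24 g / 26.036 g/mol = 16.832 mol.
From the equation the C2H2:CO2 mole ratio is 2:4, so n(CO2) = 16.832 × 4/2 = 33.664 mol.
Mass of CO2 = 33.664 mol × 44.01 g/mol = 1481.6 g.
Actual mass collected = 1481.6 g × 0.768 = 1137.8 g.

1138 g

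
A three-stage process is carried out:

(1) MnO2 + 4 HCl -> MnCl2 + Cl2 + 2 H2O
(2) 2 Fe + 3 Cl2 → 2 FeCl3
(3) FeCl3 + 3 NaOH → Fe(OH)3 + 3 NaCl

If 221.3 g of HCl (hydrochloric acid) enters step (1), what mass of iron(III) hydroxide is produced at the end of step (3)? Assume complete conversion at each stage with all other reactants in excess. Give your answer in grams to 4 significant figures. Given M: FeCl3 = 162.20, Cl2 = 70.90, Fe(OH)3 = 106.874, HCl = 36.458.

n(HCl) = 221.3 / 36.458 = 6.0700 mol.
Reaction (1): HCl→Cl2 ratio 4:1 ⇒ n(Cl2) = 1.5175 mol.
Reaction (2): Cl2→FeCl3 ratio 3:2 ⇒ n(FeCl3) = 1.0117 mol.
Reaction (3): FeCl3→Fe(OH)3 ratio 1:1 ⇒ n(Fe(OH)3) = 1.0117 mol.
Mass of Fe(OH)3 = 1.0117 × 106.874 = 108.12 g.

108.1 g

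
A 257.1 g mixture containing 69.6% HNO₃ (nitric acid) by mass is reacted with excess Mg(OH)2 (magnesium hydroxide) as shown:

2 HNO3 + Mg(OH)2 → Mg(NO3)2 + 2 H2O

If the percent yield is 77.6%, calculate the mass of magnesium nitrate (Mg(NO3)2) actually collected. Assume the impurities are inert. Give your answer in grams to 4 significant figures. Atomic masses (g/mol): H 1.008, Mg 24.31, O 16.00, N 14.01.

163.4 g

Pure HNO3 available = 257.1 g × 0.696 = 178.94 g.
M(HNO3) = 1.008 + 14.01 + 3(16.00) = 63.018 g/mol.
M(Mg(NO3)2) = 24.31 + 2(14.01) + 6(16.00) = 148.33 g/mol.
n(HNO3) = 178.94 g / 63.018 g/mol = 2.8395 mol.
From the equation the HNO3:Mg(NO3)2 mole ratio is 2:1, so n(Mg(NO3)2) = 2.8395 × 1/2 = 1.4198 mol.
Mass of Mg(NO3)2 = 1.4198 mol × 148.33 g/mol = 210.59 g.
Actual mass collected = 210.59 g × 0.776 = 163.42 g.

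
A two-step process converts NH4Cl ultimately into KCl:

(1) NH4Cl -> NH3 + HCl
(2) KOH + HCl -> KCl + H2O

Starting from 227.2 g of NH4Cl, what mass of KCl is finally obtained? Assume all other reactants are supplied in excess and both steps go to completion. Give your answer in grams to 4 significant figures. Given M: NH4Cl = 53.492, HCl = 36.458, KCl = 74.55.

316.6 g

n(NH4Cl) = 227.20 / 53.492 = 4.2474 mol.
Step 1 gives a 1:1 ratio of NH4Cl to HCl, so n(HCl) = 4.2474 mol.
In step 2 the HCl:KCl ratio is 1:1, so n(KCl) = 4.2474 mol.
Mass of KCl = 4.2474 × 74.55 = 316.64 g.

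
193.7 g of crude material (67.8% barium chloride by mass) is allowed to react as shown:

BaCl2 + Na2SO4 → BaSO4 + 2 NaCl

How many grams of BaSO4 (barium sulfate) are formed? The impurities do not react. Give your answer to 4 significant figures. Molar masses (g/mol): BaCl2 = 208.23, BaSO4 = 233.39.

Mass of pure BaCl2 = 193.7 g × 0.678 = 131.33 g.
n(BaCl2) = 131.33 g / 208.23 g/mol = 0.63069 mol.
From the equation the BaCl2:BaSO4 mole ratio is 1:1, so n(BaSO4) = 0.63069 × 1/1 = 0.63069 mol.
Mass of BaSO4 = 0.63069 mol × 233.39 g/mol = 147.20 g.

147.2 g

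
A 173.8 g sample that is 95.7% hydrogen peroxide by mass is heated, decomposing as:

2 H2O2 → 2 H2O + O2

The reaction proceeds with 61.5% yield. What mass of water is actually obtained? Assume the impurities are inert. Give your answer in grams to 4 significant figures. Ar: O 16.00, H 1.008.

54.18 g

Pure H2O2 available = 173.8 g × 0.957 = 166.33 g.
M(H2O2) = 2(1.008) + 2(16.00) = 34.016 g/mol.
M(H2O) = 2(1.008) + 16.00 = 18.016 g/mol.
n(H2O2) = 166.33 g / 34.016 g/mol = 4.8897 mol.
From the equation the H2O2:H2O mole ratio is 2:2, so n(H2O) = 4.8897 × 2/2 = 4.8897 mol.
Mass of H2O = 4.8897 mol × 18.016 g/mol = 88.092 g.
Actual mass collected = 88.092 g × 0.615 = 54.177 g.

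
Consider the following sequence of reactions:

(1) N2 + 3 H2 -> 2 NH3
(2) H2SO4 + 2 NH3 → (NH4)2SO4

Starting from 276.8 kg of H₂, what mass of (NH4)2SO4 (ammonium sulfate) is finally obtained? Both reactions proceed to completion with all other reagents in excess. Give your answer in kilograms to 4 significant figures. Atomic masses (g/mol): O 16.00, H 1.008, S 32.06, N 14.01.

6048 kg

M(H2) = 2(1.008) = 2.016 g/mol.
M((NH4)2SO4) = 2(14.01) + 8(1.008) + 32.06 + 4(16.00) = 132.144 g/mol.
276.8 kg = 276800 g.
n(H2) = 276800 / 2.016 = 137300 mol.
Step 1 gives a 3:2 ratio of H2 to NH3, so n(NH3) = 91534 mol.
In step 2 the NH3:(NH4)2SO4 ratio is 2:1, so n((NH4)2SO4) = 45767 mol.
Mass of (NH4)2SO4 = 45767 × 132.144 = 6.0479 × 10^6 g = 6048 kg.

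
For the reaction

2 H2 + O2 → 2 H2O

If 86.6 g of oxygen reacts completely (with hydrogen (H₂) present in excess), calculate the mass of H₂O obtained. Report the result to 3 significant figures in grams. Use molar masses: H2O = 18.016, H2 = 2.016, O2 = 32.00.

97.5 g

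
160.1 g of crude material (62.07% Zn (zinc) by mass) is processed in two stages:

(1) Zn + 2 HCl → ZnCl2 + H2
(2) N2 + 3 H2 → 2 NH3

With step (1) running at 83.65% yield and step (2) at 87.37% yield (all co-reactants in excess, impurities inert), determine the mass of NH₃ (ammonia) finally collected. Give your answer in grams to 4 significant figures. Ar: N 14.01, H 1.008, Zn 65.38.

12.61 g

Pure Zn = 160.1 × 0.6207 = 99.374 g.
M(Zn) = 65.38 g/mol.
M(NH3) = 14.01 + 3(1.008) = 17.034 g/mol.
n(Zn) = 99.374 / 65.38 = 1.5199 mol.
Step 1 (Zn:H2 = 1:1): theoretical n(H2) = 1.5199 mol; at 83.65% yield, n(H2) = 1.2714 mol.
Step 2 (H2:NH3 = 3:2): theoretical n(NH3) = 0.84762 mol, so theoretical mass = 0.84762 × 17.034 = 14.438 g.
At 87.37% yield, actual mass of NH3 = 14.438 × 0.8737 = 12.615 g.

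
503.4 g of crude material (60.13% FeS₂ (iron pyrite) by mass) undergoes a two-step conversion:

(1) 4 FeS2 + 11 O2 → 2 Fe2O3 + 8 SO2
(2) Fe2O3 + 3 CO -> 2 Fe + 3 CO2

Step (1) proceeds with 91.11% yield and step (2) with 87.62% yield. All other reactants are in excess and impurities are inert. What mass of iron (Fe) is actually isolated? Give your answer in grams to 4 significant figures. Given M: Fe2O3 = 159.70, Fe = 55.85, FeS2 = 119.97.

112.5 g

Pure FeS2 = 503.4 × 0.6013 = 302.69 g.
n(FeS2) = 302.69 / 119.97 = 2.5231 mol.
Step 1 (FeS2:Fe2O3 = 4:2): theoretical n(Fe2O3) = 1.2615 mol; at 91.11% yield, n(Fe2O3) = 1.1494 mol.
Step 2 (Fe2O3:Fe = 1:2): theoretical n(Fe) = 2.2988 mol, so theoretical mass = 2.2988 × 55.85 = 128.39 g.
At 87.62% yield, actual mass of Fe = 128.39 × 0.8762 = 112.49 g.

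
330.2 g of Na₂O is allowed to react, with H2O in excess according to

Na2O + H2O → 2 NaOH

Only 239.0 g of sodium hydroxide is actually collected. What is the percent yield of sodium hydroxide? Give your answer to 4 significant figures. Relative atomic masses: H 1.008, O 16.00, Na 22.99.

56.08 %

M(Na2O) = 2(22.99) + 16.00 = 61.98 g/mol.
M(NaOH) = 22.99 + 16.00 + 1.008 = 39.998 g/mol.
n(Na2O) = 330.20 g / 61.98 g/mol = 5.3275 mol.
From the equation the Na2O:NaOH mole ratio is 1:2, so n(NaOH) = 5.3275 × 2/1 = 10.655 mol.
Mass of NaOH = 10.655 mol × 39.998 g/mol = 426.18 g.
This is the theoretical yield. Percent yield = 239.0 g / 426.18 g × 100% = 56.079%.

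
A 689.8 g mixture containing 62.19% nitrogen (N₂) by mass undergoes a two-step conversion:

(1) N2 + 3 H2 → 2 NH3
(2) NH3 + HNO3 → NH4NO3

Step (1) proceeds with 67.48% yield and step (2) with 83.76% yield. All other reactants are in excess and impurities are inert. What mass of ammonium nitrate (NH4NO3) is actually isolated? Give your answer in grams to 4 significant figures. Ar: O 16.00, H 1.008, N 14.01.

Pure N2 = 689.8 × 0.6219 = 428.99 g.
M(N2) = 2(14.01) = 28.02 g/mol.
M(NH4NO3) = 2(14.01) + 4(1.008) + 3(16.00) = 80.052 g/mol.
n(N2) = 428.99 / 28.02 = 15.310 mol.
Step 1 (N2:NH3 = 1:2): theoretical n(NH3) = 30.620 mol; at 67.48% yield, n(NH3) = 20.662 mol.
Step 2 (NH3:NH4NO3 = 1:1): theoretical n(NH4NO3) = 20.662 mol, so theoretical mass = 20.662 × 80.052 = 1654.1 g.
At 83.76% yield, actual mass of NH4NO3 = 1654.1 × 0.8376 = 1385.4 g.

1385 g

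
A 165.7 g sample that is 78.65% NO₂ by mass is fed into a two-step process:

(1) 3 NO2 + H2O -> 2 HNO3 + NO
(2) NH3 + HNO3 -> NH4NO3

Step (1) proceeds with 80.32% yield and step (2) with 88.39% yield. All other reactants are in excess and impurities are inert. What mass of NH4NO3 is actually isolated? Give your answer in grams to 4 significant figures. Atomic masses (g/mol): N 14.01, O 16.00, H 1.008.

Pure NO2 = 165.7 × 0.7865 = 130.32 g.
M(NO2) = 14.01 + 2(16.00) = 46.01 g/mol.
M(NH4NO3) = 2(14.01) + 4(1.008) + 3(16.00) = 80.052 g/mol.
n(NO2) = 130.32 / 46.01 = 2.8325 mol.
Step 1 (NO2:HNO3 = 3:2): theoretical n(HNO3) = 1.8883 mol; at 80.32% yield, n(HNO3) = 1.5167 mol.
Step 2 (HNO3:NH4NO3 = 1:1): theoretical n(NH4NO3) = 1.5167 mol, so theoretical mass = 1.5167 × 80.052 = 121.42 g.
At 88.39% yield, actual mass of NH4NO3 = 121.42 × 0.8839 = 107.32 g.

107.3 g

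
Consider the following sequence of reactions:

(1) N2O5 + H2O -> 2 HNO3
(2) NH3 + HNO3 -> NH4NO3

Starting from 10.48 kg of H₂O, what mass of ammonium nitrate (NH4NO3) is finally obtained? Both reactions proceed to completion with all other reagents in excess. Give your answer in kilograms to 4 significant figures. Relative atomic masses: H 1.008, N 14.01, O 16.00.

M(H2O) = 2(1.008) + 16.00 = 18.016 g/mol.
M(NH4NO3) = 2(14.01) + 4(1.008) + 3(16.00) = 80.052 g/mol.
10.48 kg = 10480 g.
n(H2O) = 10480 / 18.016 = 581.71 mol.
Step 1 gives a 1:2 ratio of H2O to HNO3, so n(HNO3) = 1163.4 mol.
In step 2 the HNO3:NH4NO3 ratio is 1:1, so n(NH4NO3) = 1163.4 mol.
Mass of NH4NO3 = 1163.4 × 80.052 = 93133 g = 93.13 kg.

93.13 kg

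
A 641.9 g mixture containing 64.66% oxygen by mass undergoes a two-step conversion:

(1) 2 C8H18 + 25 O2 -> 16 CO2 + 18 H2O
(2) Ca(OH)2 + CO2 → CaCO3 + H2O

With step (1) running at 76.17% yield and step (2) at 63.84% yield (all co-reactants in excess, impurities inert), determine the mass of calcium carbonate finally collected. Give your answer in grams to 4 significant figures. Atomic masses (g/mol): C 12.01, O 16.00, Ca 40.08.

404.0 g

Pure O2 = 641.9 × 0.6466 = 415.05 g.
M(O2) = 2(16.00) = 32.00 g/mol.
M(CaCO3) = 40.08 + 12.01 + 3(16.00) = 100.09 g/mol.
n(O2) = 415.05 / 32.00 = 12.970 mol.
Step 1 (O2:CO2 = 25:16): theoretical n(CO2) = 8.3011 mol; at 76.17% yield, n(CO2) = 6.3229 mol.
Step 2 (CO2:CaCO3 = 1:1): theoretical n(CaCO3) = 6.3229 mol, so theoretical mass = 6.3229 × 100.09 = 632.86 g.
At 63.84% yield, actual mass of CaCO3 = 632.86 × 0.6384 = 404.02 g.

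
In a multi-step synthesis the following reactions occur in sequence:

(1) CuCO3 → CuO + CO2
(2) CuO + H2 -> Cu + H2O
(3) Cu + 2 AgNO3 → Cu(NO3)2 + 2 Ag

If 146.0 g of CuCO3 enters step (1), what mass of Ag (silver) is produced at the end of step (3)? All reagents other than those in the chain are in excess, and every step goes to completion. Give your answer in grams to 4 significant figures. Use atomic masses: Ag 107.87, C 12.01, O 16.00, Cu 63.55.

254.9 g

M(CuCO3) = 63.55 + 12.01 + 3(16.00) = 123.56 g/mol.
M(Ag) = 107.87 g/mol.
n(CuCO3) = 146.0 / 123.56 = 1.1816 mol.
Reaction (1): CuCO3→CuO ratio 1:1 ⇒ n(CuO) = 1.1816 mol.
Reaction (2): CuO→Cu ratio 1:1 ⇒ n(Cu) = 1.1816 mol.
Reaction (3): Cu→Ag ratio 1:2 ⇒ n(Ag) = 2.3632 mol.
Mass of Ag = 2.3632 × 107.87 = 254.92 g.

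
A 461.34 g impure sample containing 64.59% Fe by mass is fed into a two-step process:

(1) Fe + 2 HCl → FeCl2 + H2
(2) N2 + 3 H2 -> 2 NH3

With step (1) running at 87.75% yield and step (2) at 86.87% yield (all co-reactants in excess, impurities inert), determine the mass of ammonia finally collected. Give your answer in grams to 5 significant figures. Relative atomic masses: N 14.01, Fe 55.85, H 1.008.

Pure Fe = 461.34 × 0.6459 = 297.980 g.
M(Fe) = 55.85 g/mol.
M(NH3) = 14.01 + 3(1.008) = 17.034 g/mol.
n(Fe) = 297.980 / 55.85 = 5.33535 mol.
Step 1 (Fe:H2 = 1:1): theoretical n(H2) = 5.33535 mol; at 87.75% yield, n(H2) = 4.68177 mol.
Step 2 (H2:NH3 = 3:2): theoretical n(NH3) = 3.12118 mol, so theoretical mass = 3.12118 × 17.034 = 53.1662 g.
At 86.87% yield, actual mass of NH3 = 53.1662 × 0.8687 = 46.1855 g.

46.185 g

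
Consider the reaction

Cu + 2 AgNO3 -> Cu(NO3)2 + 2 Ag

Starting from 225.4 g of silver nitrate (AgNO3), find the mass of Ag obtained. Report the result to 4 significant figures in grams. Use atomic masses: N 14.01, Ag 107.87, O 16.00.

M(AgNO3) = 107.87 + 14.01 + 3(16.00) = 169.88 g/mol.
M(Ag) = 107.87 g/mol.
n(AgNO3) = 225.40 g / 169.88 g/mol = 1.3268 mol.
From the equation the AgNO3:Ag mole ratio is 2:2, so n(Ag) = 1.3268 × 2/2 = 1.3268 mol.
Mass of Ag = 1.3268 mol × 107.87 g/mol = 143.12 g.

143.1 g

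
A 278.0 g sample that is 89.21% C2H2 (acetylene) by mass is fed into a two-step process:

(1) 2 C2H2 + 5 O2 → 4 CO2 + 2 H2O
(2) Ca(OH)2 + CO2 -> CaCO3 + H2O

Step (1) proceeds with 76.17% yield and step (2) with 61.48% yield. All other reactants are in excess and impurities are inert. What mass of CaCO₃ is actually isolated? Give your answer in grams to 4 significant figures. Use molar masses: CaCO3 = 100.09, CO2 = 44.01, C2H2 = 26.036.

Pure C2H2 = 278.0 × 0.8921 = 248.00 g.
n(C2H2) = 248.00 / 26.036 = 9.5254 mol.
Step 1 (C2H2:CO2 = 2:4): theoretical n(CO2) = 19.051 mol; at 76.17% yield, n(CO2) = 14.511 mol.
Step 2 (CO2:CaCO3 = 1:1): theoretical n(CaCO3) = 14.511 mol, so theoretical mass = 14.511 × 100.09 = 1452.4 g.
At 61.48% yield, actual mass of CaCO3 = 1452.4 × 0.6148 = 892.94 g.

892.9 g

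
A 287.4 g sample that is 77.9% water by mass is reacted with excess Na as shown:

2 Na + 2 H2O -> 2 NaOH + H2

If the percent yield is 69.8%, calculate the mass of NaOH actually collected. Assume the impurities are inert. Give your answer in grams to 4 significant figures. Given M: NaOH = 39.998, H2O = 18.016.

Pure H2O available = 287.4 g × 0.779 = 223.88 g.
n(H2O) = 223.88 g / 18.016 g/mol = 12.427 mol.
From the equation the H2O:NaOH mole ratio is 2:2, so n(NaOH) = 12.427 × 2/2 = 12.427 mol.
Mass of NaOH = 12.427 mol × 39.998 g/mol = 497.05 g.
Actual mass collected = 497.05 g × 0.698 = 346.94 g.

346.9 g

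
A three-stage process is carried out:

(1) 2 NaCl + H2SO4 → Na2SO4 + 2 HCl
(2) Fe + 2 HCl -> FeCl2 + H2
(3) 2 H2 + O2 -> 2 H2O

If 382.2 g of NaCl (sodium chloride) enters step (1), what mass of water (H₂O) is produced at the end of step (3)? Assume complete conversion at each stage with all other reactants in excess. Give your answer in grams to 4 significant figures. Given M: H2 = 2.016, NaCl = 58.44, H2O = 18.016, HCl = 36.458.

n(NaCl) = 382.2 / 58.44 = 6.5400 mol.
Reaction (1): NaCl→HCl ratio 2:2 ⇒ n(HCl) = 6.5400 mol.
Reaction (2): HCl→H2 ratio 2:1 ⇒ n(H2) = 3.2700 mol.
Reaction (3): H2→H2O ratio 2:2 ⇒ n(H2O) = 3.2700 mol.
Mass of H2O = 3.2700 × 18.016 = 58.913 g.

58.91 g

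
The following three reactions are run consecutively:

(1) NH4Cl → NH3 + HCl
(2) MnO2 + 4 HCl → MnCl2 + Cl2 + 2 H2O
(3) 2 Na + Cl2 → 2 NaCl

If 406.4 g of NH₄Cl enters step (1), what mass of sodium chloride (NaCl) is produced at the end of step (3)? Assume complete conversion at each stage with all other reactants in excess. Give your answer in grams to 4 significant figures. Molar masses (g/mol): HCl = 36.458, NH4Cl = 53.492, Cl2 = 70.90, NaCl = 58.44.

222.0 g

n(NH4Cl) = 406.4 / 53.492 = 7.5974 mol.
Reaction (1): NH4Cl→HCl ratio 1:1 ⇒ n(HCl) = 7.5974 mol.
Reaction (2): HCl→Cl2 ratio 4:1 ⇒ n(Cl2) = 1.8993 mol.
Reaction (3): Cl2→NaCl ratio 1:2 ⇒ n(NaCl) = 3.7987 mol.
Mass of NaCl = 3.7987 × 58.44 = 222.00 g.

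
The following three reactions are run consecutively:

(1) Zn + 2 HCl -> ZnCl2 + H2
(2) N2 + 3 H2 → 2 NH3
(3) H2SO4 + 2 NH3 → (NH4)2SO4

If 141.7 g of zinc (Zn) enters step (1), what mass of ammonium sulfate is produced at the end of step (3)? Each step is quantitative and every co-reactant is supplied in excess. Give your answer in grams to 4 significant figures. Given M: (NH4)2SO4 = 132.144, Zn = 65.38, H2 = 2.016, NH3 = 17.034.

n(Zn) = 141.7 / 65.38 = 2.1673 mol.
Reaction (1): Zn→H2 ratio 1:1 ⇒ n(H2) = 2.1673 mol.
Reaction (2): H2→NH3 ratio 3:2 ⇒ n(NH3) = 1.4449 mol.
Reaction (3): NH3→(NH4)2SO4 ratio 2:1 ⇒ n((NH4)2SO4) = 0.72244 mol.
Mass of (NH4)2SO4 = 0.72244 × 132.144 = 95.467 g.

95.47 g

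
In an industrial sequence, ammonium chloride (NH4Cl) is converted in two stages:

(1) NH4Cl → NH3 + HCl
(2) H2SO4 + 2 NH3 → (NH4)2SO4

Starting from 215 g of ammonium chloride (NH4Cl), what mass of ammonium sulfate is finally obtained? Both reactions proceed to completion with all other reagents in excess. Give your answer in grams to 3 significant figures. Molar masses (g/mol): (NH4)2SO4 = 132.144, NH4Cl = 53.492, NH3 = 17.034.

n(NH4Cl) = 215.0 / 53.492 = 4.019 mol.
Step 1 gives a 1:1 ratio of NH4Cl to NH3, so n(NH3) = 4.019 mol.
In step 2 the NH3:(NH4)2SO4 ratio is 2:1, so n((NH4)2SO4) = 2.010 mol.
Mass of (NH4)2SO4 = 2.010 × 132.144 = 265.6 g.

266 g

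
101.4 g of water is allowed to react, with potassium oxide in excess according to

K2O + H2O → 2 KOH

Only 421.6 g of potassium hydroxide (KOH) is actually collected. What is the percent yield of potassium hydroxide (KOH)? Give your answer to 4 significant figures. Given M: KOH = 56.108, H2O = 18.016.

66.75 %

n(H2O) = 101.40 g / 18.016 g/mol = 5.6283 mol.
From the equation the H2O:KOH mole ratio is 1:2, so n(KOH) = 5.6283 × 2/1 = 11.257 mol.
Mass of KOH = 11.257 mol × 56.108 g/mol = 631.59 g.
This is the theoretical yield. Percent yield = 421.6 g / 631.59 g × 100% = 66.752%.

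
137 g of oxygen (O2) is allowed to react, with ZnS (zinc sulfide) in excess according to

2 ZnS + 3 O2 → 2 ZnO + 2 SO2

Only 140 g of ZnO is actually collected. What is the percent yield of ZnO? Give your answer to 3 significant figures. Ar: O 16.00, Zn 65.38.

60.3 %

M(O2) = 2(16.00) = 32.00 g/mol.
M(ZnO) = 65.38 + 16.00 = 81.38 g/mol.
n(O2) = 137.0 g / 32.00 g/mol = 4.281 mol.
From the equation the O2:ZnO mole ratio is 3:2, so n(ZnO) = 4.281 × 2/3 = 2.854 mol.
Mass of ZnO = 2.854 mol × 81.38 g/mol = 232.3 g.
This is the theoretical yield. Percent yield = 140 g / 232.3 g × 100% = 60.27%.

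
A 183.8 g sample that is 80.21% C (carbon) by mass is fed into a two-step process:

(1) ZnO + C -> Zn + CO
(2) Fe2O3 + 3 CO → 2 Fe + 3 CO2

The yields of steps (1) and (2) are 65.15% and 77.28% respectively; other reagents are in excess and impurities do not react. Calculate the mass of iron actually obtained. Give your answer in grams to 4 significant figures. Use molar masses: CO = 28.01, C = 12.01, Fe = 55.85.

230.1 g

Pure C = 183.8 × 0.8021 = 147.43 g.
n(C) = 147.43 / 12.01 = 12.275 mol.
Step 1 (C:CO = 1:1): theoretical n(CO) = 12.275 mol; at 65.15% yield, n(CO) = 7.9973 mol.
Step 2 (CO:Fe = 3:2): theoretical n(Fe) = 5.3316 mol, so theoretical mass = 5.3316 × 55.85 = 297.77 g.
At 77.28% yield, actual mass of Fe = 297.77 × 0.7728 = 230.11 g.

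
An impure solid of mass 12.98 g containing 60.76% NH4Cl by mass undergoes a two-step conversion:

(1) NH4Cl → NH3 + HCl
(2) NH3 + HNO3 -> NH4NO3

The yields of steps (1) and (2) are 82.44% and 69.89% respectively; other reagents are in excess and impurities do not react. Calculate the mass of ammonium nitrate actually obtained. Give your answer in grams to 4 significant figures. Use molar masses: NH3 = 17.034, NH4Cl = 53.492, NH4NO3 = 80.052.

6.800 g

Pure NH4Cl = 12.98 × 0.6076 = 7.8866 g.
n(NH4Cl) = 7.8866 / 53.492 = 0.14744 mol.
Step 1 (NH4Cl:NH3 = 1:1): theoretical n(NH3) = 0.14744 mol; at 82.44% yield, n(NH3) = 0.12155 mol.
Step 2 (NH3:NH4NO3 = 1:1): theoretical n(NH4NO3) = 0.12155 mol, so theoretical mass = 0.12155 × 80.052 = 9.7300 g.
At 69.89% yield, actual mass of NH4NO3 = 9.7300 × 0.6989 = 6.8003 g.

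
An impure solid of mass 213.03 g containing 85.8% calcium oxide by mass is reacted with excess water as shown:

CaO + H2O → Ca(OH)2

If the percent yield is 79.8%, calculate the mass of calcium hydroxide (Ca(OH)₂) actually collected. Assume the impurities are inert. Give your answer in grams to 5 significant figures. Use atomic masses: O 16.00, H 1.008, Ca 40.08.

Pure CaO available = 213.03 g × 0.858 = 182.780 g.
M(CaO) = 40.08 + 16.00 = 56.08 g/mol.
M(Ca(OH)2) = 40.08 + 2(16.00) + 2(1.008) = 74.096 g/mol.
n(CaO) = 182.780 g / 56.08 g/mol = 3.25927 mol.
From the equation the CaO:Ca(OH)2 mole ratio is 1:1, so n(Ca(OH)2) = 3.25927 × 1/1 = 3.25927 mol.
Mass of Ca(OH)2 = 3.25927 mol × 74.096 g/mol = 241.499 g.
Actual mass collected = 241.499 g × 0.798 = 192.716 g.

192.72 g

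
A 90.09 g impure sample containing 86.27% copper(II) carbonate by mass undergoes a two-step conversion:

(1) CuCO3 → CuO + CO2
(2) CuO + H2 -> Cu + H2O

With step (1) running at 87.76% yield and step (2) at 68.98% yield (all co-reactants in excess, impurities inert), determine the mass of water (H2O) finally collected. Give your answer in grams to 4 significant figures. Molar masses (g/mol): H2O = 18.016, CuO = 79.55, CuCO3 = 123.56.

Pure CuCO3 = 90.09 × 0.8627 = 77.721 g.
n(CuCO3) = 77.721 / 123.56 = 0.62901 mol.
Step 1 (CuCO3:CuO = 1:1): theoretical n(CuO) = 0.62901 mol; at 87.76% yield, n(CuO) = 0.55202 mol.
Step 2 (CuO:H2O = 1:1): theoretical n(H2O) = 0.55202 mol, so theoretical mass = 0.55202 × 18.016 = 9.9452 g.
At 68.98% yield, actual mass of H2O = 9.9452 × 0.6898 = 6.8602 g.

6.860 g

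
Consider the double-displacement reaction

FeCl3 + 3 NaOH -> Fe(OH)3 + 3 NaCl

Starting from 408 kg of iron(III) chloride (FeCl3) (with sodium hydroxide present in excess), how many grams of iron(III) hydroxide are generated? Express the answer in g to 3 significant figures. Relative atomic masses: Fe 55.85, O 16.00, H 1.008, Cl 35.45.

269000 g

M(FeCl3) = 55.85 + 3(35.45) = 162.20 g/mol.
M(Fe(OH)3) = 55.85 + 3(16.00) + 3(1.008) = 106.874 g/mol.
Convert: 408 kg = 408000 g.
n(FeCl3) = 408000 g / 162.20 g/mol = 2515 mol.
From the equation the FeCl3:Fe(OH)3 mole ratio is 1:1, so n(Fe(OH)3) = 2515 × 1/1 = 2515 mol.
Mass of Fe(OH)3 = 2515 mol × 106.874 g/mol = 268800 g.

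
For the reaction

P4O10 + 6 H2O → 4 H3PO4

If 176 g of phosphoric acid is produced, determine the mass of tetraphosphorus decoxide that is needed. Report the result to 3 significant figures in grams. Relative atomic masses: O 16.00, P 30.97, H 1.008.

M(H3PO4) = 3(1.008) + 30.97 + 4(16.00) = 97.994 g/mol.
M(P4O10) = 4(30.97) + 10(16.00) = 283.88 g/mol.
n(H3PO4) = 176.0 g / 97.994 g/mol = 1.796 mol.
From the equation the H3PO4:P4O10 mole ratio is 4:1, so n(P4O10) = 1.796 × 1/4 = 0.4490 mol.
Mass of P4O10 = 0.4490 mol × 283.88 g/mol = 127.5 g.

127 g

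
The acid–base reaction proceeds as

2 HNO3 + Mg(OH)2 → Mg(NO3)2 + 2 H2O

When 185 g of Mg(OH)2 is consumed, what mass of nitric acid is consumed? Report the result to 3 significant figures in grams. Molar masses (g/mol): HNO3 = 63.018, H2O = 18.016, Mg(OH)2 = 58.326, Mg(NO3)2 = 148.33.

n(Mg(OH)2) = 185.0 g / 58.326 g/mol = 3.172 mol.
From the equation the Mg(OH)2:HNO3 mole ratio is 1:2, so n(HNO3) = 3.172 × 2/1 = 6.344 mol.
Mass of HNO3 = 6.344 mol × 63.018 g/mol = 399.8 g.

400 g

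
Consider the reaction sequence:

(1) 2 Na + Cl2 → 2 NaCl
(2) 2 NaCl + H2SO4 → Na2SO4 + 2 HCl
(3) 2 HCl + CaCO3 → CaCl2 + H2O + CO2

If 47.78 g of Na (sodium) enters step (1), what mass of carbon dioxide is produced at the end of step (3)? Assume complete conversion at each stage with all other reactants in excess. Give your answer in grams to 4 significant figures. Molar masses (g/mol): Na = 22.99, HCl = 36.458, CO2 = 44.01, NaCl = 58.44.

45.73 g

n(Na) = 47.78 / 22.99 = 2.0783 mol.
Reaction (1): Na→NaCl ratio 2:2 ⇒ n(NaCl) = 2.0783 mol.
Reaction (2): NaCl→HCl ratio 2:2 ⇒ n(HCl) = 2.0783 mol.
Reaction (3): HCl→CO2 ratio 2:1 ⇒ n(CO2) = 1.0391 mol.
Mass of CO2 = 1.0391 × 44.01 = 45.733 g.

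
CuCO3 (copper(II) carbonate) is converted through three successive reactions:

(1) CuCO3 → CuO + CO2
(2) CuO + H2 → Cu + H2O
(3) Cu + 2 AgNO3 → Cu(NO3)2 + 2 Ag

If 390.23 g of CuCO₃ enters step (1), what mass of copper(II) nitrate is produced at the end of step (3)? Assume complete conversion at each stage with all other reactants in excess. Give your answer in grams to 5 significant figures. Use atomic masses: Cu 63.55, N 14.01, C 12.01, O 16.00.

M(CuCO3) = 63.55 + 12.01 + 3(16.00) = 123.56 g/mol.
M(Cu(NO3)2) = 63.55 + 2(14.01) + 6(16.00) = 187.57 g/mol.
n(CuCO3) = 390.23 / 123.56 = 3.15822 mol.
Reaction (1): CuCO3→CuO ratio 1:1 ⇒ n(CuO) = 3.15822 mol.
Reaction (2): CuO→Cu ratio 1:1 ⇒ n(Cu) = 3.15822 mol.
Reaction (3): Cu→Cu(NO3)2 ratio 1:1 ⇒ n(Cu(NO3)2) = 3.15822 mol.
Mass of Cu(NO3)2 = 3.15822 × 187.57 = 592.388 g.

592.39 g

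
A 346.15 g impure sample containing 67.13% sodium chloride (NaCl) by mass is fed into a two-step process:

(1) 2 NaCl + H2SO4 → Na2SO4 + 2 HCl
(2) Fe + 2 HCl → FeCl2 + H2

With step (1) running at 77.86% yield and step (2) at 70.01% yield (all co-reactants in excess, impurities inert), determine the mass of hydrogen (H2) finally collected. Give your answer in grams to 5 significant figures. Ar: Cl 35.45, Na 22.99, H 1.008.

Pure NaCl = 346.15 × 0.6713 = 232.370 g.
M(NaCl) = 22.99 + 35.45 = 58.44 g/mol.
M(H2) = 2(1.008) = 2.016 g/mol.
n(NaCl) = 232.370 / 58.44 = 3.97622 mol.
Step 1 (NaCl:HCl = 2:2): theoretical n(HCl) = 3.97622 mol; at 77.86% yield, n(HCl) = 3.09589 mol.
Step 2 (HCl:H2 = 2:1): theoretical n(H2) = 1.54794 mol, so theoretical mass = 1.54794 × 2.016 = 3.12065 g.
At 70.01% yield, actual mass of H2 = 3.12065 × 0.7001 = 2.18477 g.

2.1848 g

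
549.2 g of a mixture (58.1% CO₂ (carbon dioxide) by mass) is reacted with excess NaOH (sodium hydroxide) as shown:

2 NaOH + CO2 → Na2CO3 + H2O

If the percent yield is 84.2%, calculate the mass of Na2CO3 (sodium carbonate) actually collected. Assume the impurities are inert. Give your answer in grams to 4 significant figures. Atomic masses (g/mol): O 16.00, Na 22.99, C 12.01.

647.0 g

Pure CO2 available = 549.2 g × 0.581 = 319.09 g.
M(CO2) = 12.01 + 2(16.00) = 44.01 g/mol.
M(Na2CO3) = 2(22.99) + 12.01 + 3(16.00) = 105.99 g/mol.
n(CO2) = 319.09 g / 44.01 g/mol = 7.2503 mol.
From the equation the CO2:Na2CO3 mole ratio is 1:1, so n(Na2CO3) = 7.2503 × 1/1 = 7.2503 mol.
Mass of Na2CO3 = 7.2503 mol × 105.99 g/mol = 768.46 g.
Actual mass collected = 768.46 g × 0.842 = 647.04 g.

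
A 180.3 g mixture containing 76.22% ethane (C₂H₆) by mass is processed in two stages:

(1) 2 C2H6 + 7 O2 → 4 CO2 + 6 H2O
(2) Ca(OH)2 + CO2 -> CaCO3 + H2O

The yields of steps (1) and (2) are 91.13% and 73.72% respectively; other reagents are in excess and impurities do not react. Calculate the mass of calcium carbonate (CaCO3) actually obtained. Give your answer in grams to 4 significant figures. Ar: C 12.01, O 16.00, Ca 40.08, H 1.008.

614.6 g

Pure C2H6 = 180.3 × 0.7622 = 137.42 g.
M(C2H6) = 2(12.01) + 6(1.008) = 30.068 g/mol.
M(CaCO3) = 40.08 + 12.01 + 3(16.00) = 100.09 g/mol.
n(C2H6) = 137.42 / 30.068 = 4.5705 mol.
Step 1 (C2H6:CO2 = 2:4): theoretical n(CO2) = 9.1409 mol; at 91.13% yield, n(CO2) = 8.3301 mol.
Step 2 (CO2:CaCO3 = 1:1): theoretical n(CaCO3) = 8.3301 mol, so theoretical mass = 8.3301 × 100.09 = 833.76 g.
At 73.72% yield, actual mass of CaCO3 = 833.76 × 0.7372 = 614.65 g.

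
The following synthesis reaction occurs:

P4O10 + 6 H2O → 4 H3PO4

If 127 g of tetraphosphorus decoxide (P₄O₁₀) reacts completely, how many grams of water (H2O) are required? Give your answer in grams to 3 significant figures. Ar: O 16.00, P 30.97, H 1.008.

M(P4O10) = 4(30.97) + 10(16.00) = 283.88 g/mol.
M(H2O) = 2(1.008) + 16.00 = 18.016 g/mol.
n(P4O10) = 127.0 g / 283.88 g/mol = 0.4474 mol.
From the equation the P4O10:H2O mole ratio is 1:6, so n(H2O) = 0.4474 × 6/1 = 2.684 mol.
Mass of H2O = 2.684 mol × 18.016 g/mol = 48.36 g.

48.4 g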